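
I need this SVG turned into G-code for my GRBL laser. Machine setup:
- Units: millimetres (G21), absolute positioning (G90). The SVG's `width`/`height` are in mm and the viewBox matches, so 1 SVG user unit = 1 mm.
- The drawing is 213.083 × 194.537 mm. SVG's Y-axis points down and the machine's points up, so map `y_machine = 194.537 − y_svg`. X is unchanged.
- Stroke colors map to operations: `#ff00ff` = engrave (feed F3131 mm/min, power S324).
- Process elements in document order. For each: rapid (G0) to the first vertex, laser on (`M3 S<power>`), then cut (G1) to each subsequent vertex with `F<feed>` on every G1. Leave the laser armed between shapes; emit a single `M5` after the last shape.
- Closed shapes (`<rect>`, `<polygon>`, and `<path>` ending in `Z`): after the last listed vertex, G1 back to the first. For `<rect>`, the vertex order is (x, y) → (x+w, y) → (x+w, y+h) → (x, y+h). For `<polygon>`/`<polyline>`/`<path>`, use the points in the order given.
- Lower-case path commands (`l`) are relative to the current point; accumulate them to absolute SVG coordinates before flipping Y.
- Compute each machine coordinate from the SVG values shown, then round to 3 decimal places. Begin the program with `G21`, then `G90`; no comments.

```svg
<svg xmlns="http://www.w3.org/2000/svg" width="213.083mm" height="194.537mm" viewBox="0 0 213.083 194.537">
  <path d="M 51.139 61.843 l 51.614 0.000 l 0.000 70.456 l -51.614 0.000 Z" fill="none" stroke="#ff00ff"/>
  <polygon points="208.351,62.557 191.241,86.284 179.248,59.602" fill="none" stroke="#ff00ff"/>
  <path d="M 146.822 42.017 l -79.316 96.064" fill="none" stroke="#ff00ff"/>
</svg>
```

G21
G90
G0 X51.139 Y132.694
M3 S324
G1 X102.753 Y132.694 F3131
G1 X102.753 Y62.238 F3131
G1 X51.139 Y62.238 F3131
G1 X51.139 Y132.694 F3131
G0 X208.351 Y131.980
M3 S324
G1 X191.241 Y108.253 F3131
G1 X179.248 Y134.935 F3131
G1 X208.351 Y131.980 F3131
G0 X146.822 Y152.520
M3 S324
G1 X67.506 Y56.456 F3131
M5

viewBox `0 0 213.083 194.537` with mm width/height → 1 unit = 1 mm. Flip: y_m = 194.537 − y_svg.

**Shape 1** — `<path>` rectangle, stroke `#ff00ff` → engrave (S324, F3131). Machine vertices: (51.139,132.694) → (102.753,132.694) → (102.753,62.238) → (51.139,62.238) → (51.139,132.694). Closed: final G1 returns to the first vertex.

**Shape 2** — `<polygon>` regular polygon, stroke `#ff00ff` → engrave (S324, F3131). Machine vertices: (208.351,131.980) → (191.241,108.253) → (179.248,134.935) → (208.351,131.980). Closed: final G1 returns to the first vertex.

**Shape 3** — `<path>` line segment, stroke `#ff00ff` → engrave (S324, F3131). Machine vertices: (146.822,152.520) → (67.506,56.456). Open path.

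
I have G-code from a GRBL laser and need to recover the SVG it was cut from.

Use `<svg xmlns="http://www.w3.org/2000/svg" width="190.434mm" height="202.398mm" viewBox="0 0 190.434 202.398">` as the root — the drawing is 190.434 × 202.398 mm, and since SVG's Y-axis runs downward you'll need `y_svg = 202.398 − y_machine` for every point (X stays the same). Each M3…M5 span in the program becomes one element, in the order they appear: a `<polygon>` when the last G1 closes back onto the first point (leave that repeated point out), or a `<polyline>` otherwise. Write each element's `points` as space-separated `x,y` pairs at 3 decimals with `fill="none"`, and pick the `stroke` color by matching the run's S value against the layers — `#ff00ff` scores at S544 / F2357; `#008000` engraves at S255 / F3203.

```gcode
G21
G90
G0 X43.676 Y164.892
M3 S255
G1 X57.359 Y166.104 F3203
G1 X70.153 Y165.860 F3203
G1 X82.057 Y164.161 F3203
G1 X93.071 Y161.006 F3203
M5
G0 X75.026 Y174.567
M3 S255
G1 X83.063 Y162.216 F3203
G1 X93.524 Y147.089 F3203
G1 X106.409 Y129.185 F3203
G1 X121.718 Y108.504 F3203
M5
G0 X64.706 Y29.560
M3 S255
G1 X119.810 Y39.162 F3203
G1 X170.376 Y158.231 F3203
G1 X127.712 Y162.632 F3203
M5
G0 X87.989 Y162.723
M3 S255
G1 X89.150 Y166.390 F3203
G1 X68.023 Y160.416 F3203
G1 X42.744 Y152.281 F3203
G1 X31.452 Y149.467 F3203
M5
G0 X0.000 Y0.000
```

<svg xmlns="http://www.w3.org/2000/svg" width="190.434mm" height="202.398mm" viewBox="0 0 190.434 202.398">
  <polyline points="43.676,37.506 57.359,36.294 70.153,36.538 82.057,38.237 93.071,41.392" fill="none" stroke="#008000"/>
  <polyline points="75.026,27.831 83.063,40.182 93.524,55.309 106.409,73.213 121.718,93.894" fill="none" stroke="#008000"/>
  <polyline points="64.706,172.838 119.810,163.236 170.376,44.167 127.712,39.766" fill="none" stroke="#008000"/>
  <polyline points="87.989,39.675 89.150,36.008 68.023,41.982 42.744,50.117 31.452,52.931" fill="none" stroke="#008000"/>
</svg>

y_svg = 202.398 − y_m. Every run uses S255, so all elements get stroke `#008000` (engrave).

[1] open run; points: 43.676,37.506 57.359,36.294 70.153,36.538 82.057,38.237 93.071,41.392

[2] open run; points: 75.026,27.831 83.063,40.182 93.524,55.309 106.409,73.213 121.718,93.894

[3] open run; points: 64.706,172.838 119.810,163.236 170.376,44.167 127.712,39.766

[4] open run; points: 87.989,39.675 89.150,36.008 68.023,41.982 42.744,50.117 31.452,52.931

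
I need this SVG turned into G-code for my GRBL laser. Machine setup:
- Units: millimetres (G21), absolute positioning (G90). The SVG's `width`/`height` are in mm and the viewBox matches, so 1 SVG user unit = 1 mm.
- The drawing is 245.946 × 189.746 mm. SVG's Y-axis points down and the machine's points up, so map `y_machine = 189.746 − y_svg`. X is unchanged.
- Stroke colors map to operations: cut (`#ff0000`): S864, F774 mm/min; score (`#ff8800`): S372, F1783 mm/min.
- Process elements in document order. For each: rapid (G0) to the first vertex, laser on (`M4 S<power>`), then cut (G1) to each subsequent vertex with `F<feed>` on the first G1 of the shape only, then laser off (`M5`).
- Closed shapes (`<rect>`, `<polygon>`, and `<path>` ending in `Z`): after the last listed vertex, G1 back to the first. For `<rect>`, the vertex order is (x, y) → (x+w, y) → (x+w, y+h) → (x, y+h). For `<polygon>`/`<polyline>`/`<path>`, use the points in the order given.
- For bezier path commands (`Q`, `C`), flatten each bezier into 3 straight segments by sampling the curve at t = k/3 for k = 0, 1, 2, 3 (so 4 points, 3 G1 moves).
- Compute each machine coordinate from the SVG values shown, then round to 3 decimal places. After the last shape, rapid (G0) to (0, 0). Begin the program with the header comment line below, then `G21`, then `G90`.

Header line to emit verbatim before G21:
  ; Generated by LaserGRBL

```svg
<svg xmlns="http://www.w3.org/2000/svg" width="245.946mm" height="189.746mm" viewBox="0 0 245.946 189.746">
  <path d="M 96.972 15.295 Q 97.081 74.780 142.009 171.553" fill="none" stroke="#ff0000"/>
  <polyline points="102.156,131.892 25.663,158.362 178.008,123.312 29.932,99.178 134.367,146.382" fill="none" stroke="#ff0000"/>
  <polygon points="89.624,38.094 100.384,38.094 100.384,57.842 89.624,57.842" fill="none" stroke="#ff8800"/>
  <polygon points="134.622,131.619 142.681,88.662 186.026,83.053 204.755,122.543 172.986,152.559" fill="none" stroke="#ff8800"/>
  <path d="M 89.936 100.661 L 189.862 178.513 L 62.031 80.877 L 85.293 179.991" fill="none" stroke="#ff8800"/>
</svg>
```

; Generated by LaserGRBL
G21
G90
G0 X96.972 Y174.451
M4 S864
G1 X102.025 Y130.651 F774
G1 X117.037 Y78.565
G1 X142.009 Y18.193
M5
G0 X102.156 Y57.854
M4 S864
G1 X25.663 Y31.384 F774
G1 X178.008 Y66.434
G1 X29.932 Y90.568
G1 X134.367 Y43.364
M5
G0 X89.624 Y151.652
M4 S372
G1 X100.384 Y151.652 F1783
G1 X100.384 Y131.904
G1 X89.624 Y131.904
G1 X89.624 Y151.652
M5
G0 X134.622 Y58.127
M4 S372
G1 X142.681 Y101.084 F1783
G1 X186.026 Y106.693
G1 X204.755 Y67.203
G1 X172.986 Y37.187
G1 X134.622 Y58.127
M5
G0 X89.936 Y89.085
M4 S372
G1 X189.862 Y11.233 F1783
G1 X62.031 Y108.869
G1 X85.293 Y9.755
M5
G0 X0.000 Y0.000

Since the viewBox matches the mm dimensions, user units are millimetres directly. The only transform is the Y-flip y_m = 189.746 − y_svg.

Shape 1 is a quadratic bezier drawn with `<path>`. Its stroke #ff0000 means cut at S864, F774. After flipping Y the toolpath is (96.972,174.451) → (102.025,130.651) → (117.037,78.565) → (142.009,18.193).

Shape 2 is a open polyline drawn with `<polyline>`. Its stroke #ff0000 means cut at S864, F774. After flipping Y the toolpath is (102.156,57.854) → (25.663,31.384) → (178.008,66.434) → (29.932,90.568) → (134.367,43.364).

Shape 3 is a rectangle drawn with `<polygon>`. Its stroke #ff8800 means score at S372, F1783. After flipping Y the toolpath is (89.624,151.652) → (100.384,151.652) → (100.384,131.904) → (89.624,131.904) → (89.624,151.652), returning to the start.

Shape 4 is a regular polygon drawn with `<polygon>`. Its stroke #ff8800 means score at S372, F1783. After flipping Y the toolpath is (134.622,58.127) → (142.681,101.084) → (186.026,106.693) → (204.755,67.203) → (172.986,37.187) → (134.622,58.127), returning to the start.

Shape 5 is a open polyline drawn with `<path>`. Its stroke #ff8800 means score at S372, F1783. After flipping Y the toolpath is (89.936,89.085) → (189.862,11.233) → (62.031,108.869) → (85.293,9.755).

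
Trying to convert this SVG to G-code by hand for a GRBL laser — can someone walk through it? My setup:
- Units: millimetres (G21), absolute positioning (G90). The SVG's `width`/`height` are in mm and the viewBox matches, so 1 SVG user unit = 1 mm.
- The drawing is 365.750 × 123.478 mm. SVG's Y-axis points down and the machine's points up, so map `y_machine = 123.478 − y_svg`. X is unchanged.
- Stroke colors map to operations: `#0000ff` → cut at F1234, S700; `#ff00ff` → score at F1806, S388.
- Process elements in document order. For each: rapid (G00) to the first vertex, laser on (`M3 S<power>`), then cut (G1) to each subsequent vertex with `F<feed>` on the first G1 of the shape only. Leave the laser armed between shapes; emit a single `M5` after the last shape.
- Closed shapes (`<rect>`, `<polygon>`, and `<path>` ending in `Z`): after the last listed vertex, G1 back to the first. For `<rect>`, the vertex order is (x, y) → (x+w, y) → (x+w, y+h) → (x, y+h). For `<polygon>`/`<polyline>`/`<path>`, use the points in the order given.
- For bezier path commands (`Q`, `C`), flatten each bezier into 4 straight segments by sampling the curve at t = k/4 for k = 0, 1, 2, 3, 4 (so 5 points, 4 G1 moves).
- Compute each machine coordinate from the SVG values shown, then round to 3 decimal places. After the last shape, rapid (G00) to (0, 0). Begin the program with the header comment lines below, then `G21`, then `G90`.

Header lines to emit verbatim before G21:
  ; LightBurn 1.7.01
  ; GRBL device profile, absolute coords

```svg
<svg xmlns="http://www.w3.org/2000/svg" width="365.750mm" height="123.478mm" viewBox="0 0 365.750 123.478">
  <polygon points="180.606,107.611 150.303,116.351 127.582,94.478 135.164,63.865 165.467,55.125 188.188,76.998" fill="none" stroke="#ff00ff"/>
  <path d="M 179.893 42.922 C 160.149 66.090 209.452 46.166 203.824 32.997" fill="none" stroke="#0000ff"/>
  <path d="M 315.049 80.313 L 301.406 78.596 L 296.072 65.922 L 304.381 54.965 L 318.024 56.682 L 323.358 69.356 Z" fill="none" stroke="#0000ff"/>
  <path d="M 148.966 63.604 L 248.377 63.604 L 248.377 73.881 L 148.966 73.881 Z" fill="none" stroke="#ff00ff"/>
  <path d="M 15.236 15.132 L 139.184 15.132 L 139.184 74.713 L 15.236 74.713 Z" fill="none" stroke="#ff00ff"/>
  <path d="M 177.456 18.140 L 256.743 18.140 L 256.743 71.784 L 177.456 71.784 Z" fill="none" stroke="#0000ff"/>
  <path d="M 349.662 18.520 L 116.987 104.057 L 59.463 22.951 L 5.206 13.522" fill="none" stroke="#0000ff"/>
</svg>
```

Since the viewBox matches the mm dimensions, user units are millimetres directly. The only transform is the Y-flip y_m = 123.478 − y_svg.

Shape 1 is a regular polygon drawn with `<polygon>`. Its stroke #ff00ff means score at S388, F1806. After flipping Y the toolpath is (180.606,15.867) → (150.303,7.127) → (127.582,29.000) → (135.164,59.613) → (165.467,68.353) → (188.188,46.480) → (180.606,15.867), returning to the start.

Shape 2 is a cubic bezier drawn with `<path>`. Its stroke #0000ff means cut at S700, F1234. After flipping Y the toolpath is (179.893,80.556) → (176.094,70.481) → (186.565,71.892) → (199.683,80.117) → (203.824,90.481).

Shape 3 is a regular polygon drawn with `<path>`. Its stroke #0000ff means cut at S700, F1234. After flipping Y the toolpath is (315.049,43.165) → (301.406,44.882) → (296.072,57.556) → (304.381,68.513) → (318.024,66.796) → (323.358,54.122) → (315.049,43.165), returning to the start.

Shape 4 is a rectangle drawn with `<path>`. Its stroke #ff00ff means score at S388, F1806. After flipping Y the toolpath is (148.966,59.874) → (248.377,59.874) → (248.377,49.597) → (148.966,49.597) → (148.966,59.874), returning to the start.

Shape 5 is a rectangle drawn with `<path>`. Its stroke #ff00ff means score at S388, F1806. After flipping Y the toolpath is (15.236,108.346) → (139.184,108.346) → (139.184,48.765) → (15.236,48.765) → (15.236,108.346), returning to the start.

Shape 6 is a rectangle drawn with `<path>`. Its stroke #0000ff means cut at S700, F1234. After flipping Y the toolpath is (177.456,105.338) → (256.743,105.338) → (256.743,51.694) → (177.456,51.694) → (177.456,105.338), returning to the start.

Shape 7 is a open polyline drawn with `<path>`. Its stroke #0000ff means cut at S700, F1234. After flipping Y the toolpath is (349.662,104.958) → (116.987,19.421) → (59.463,100.527) → (5.206,109.956).

; LightBurn 1.7.01
; GRBL device profile, absolute coords
G21
G90
G00 X180.606 Y15.867
M3 S388
G1 X150.303 Y7.127 F1806
G1 X127.582 Y29.000
G1 X135.164 Y59.613
G1 X165.467 Y68.353
G1 X188.188 Y46.480
G1 X180.606 Y15.867
G00 X179.893 Y80.556
M3 S700
G1 X176.094 Y70.481 F1234
G1 X186.565 Y71.892
G1 X199.683 Y80.117
G1 X203.824 Y90.481
G00 X315.049 Y43.165
M3 S700
G1 X301.406 Y44.882 F1234
G1 X296.072 Y57.556
G1 X304.381 Y68.513
G1 X318.024 Y66.796
G1 X323.358 Y54.122
G1 X315.049 Y43.165
G00 X148.966 Y59.874
M3 S388
G1 X248.377 Y59.874 F1806
G1 X248.377 Y49.597
G1 X148.966 Y49.597
G1 X148.966 Y59.874
G00 X15.236 Y108.346
M3 S388
G1 X139.184 Y108.346 F1806
G1 X139.184 Y48.765
G1 X15.236 Y48.765
G1 X15.236 Y108.346
G00 X177.456 Y105.338
M3 S700
G1 X256.743 Y105.338 F1234
G1 X256.743 Y51.694
G1 X177.456 Y51.694
G1 X177.456 Y105.338
G00 X349.662 Y104.958
M3 S700
G1 X116.987 Y19.421 F1234
G1 X59.463 Y100.527
G1 X5.206 Y109.956
M5
G00 X0.000 Y0.000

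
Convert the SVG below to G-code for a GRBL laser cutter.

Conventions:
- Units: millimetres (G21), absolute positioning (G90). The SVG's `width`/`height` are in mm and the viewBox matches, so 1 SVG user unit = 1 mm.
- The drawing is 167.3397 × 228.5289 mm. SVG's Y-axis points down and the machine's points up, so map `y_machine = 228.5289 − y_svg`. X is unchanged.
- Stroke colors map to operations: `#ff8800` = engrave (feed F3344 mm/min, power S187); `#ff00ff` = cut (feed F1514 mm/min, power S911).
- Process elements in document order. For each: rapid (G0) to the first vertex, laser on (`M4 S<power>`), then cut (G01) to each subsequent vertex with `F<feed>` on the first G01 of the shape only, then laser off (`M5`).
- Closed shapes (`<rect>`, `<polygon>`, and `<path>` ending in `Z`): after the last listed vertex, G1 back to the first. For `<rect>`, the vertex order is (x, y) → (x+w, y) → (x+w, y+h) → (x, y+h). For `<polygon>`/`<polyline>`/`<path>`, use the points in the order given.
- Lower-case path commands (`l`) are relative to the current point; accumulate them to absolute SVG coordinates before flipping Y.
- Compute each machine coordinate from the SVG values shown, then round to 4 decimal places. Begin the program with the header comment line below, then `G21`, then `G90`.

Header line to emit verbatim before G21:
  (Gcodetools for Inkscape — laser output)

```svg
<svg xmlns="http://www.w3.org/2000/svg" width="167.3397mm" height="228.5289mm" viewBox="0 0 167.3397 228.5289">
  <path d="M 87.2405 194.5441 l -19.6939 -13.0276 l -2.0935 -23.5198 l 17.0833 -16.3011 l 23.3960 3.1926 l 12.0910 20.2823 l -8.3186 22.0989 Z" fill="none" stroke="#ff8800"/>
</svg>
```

(Gcodetools for Inkscape — laser output)
G21
G90
G0 X87.2405 Y33.9848
M4 S187
G01 X67.5466 Y47.0124 F3344
G01 X65.4531 Y70.5322
G01 X82.5364 Y86.8333
G01 X105.9324 Y83.6407
G01 X118.0234 Y63.3584
G01 X109.7048 Y41.2595
G01 X87.2405 Y33.9848
M5

1 u = 1 mm; y_m = 228.5289 − y.

[1] `<path>` regular polygon, #ff8800→engrave S187 F3344: (87.2405,33.9848) → (67.5466,47.0124) → (65.4531,70.5322) → (82.5364,86.8333) → (105.9324,83.6407) → (118.0234,63.3584) → (109.7048,41.2595) → (87.2405,33.9848) (closed)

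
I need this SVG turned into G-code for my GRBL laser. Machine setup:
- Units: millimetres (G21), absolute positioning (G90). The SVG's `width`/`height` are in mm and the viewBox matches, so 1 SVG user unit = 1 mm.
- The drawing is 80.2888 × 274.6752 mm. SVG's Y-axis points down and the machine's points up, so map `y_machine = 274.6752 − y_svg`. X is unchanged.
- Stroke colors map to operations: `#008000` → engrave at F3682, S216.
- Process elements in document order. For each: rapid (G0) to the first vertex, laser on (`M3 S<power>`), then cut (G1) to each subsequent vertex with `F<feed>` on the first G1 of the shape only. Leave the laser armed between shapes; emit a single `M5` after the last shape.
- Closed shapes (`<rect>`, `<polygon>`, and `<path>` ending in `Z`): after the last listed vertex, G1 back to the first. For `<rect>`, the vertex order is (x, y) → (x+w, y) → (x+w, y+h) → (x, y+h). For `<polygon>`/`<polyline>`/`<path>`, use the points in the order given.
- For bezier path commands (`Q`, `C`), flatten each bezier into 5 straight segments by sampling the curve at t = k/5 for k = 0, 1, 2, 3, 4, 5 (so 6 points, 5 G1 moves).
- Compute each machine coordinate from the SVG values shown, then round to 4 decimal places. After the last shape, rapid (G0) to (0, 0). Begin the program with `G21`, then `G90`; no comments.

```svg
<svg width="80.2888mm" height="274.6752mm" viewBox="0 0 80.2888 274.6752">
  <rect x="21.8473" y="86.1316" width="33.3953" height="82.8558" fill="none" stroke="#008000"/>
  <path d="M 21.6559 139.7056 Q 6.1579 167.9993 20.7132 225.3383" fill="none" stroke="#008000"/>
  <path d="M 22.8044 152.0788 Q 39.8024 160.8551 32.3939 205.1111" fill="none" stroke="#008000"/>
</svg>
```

G21
G90
G0 X21.8473 Y188.5436
M3 S216
G1 X55.2426 Y188.5436 F3682
G1 X55.2426 Y105.6878
G1 X21.8473 Y105.6878
G1 X21.8473 Y188.5436
G0 X21.6559 Y134.9696
M3 S216
G1 X16.6588 Y122.4903 F3682
G1 X14.0660 Y107.6874
G1 X13.8775 Y90.5609
G1 X16.0932 Y71.1107
G1 X20.7132 Y49.3369
G0 X22.8044 Y122.5964
M3 S216
G1 X28.6273 Y117.6667 F3682
G1 X32.4978 Y109.8986
G1 X34.4157 Y99.2921
G1 X34.3810 Y85.8473
G1 X32.3939 Y69.5641
M5
G0 X0.0000 Y0.0000

viewBox `0 0 80.2888 274.6752` with mm width/height → 1 unit = 1 mm. Flip: y_m = 274.6752 − y_svg.

**Shape 1** — `<rect>` rectangle, stroke `#008000` → engrave (S216, F3682). Machine vertices: (21.8473,188.5436) → (55.2426,188.5436) → (55.2426,105.6878) → (21.8473,105.6878) → (21.8473,188.5436). Closed: final G1 returns to the first vertex.

**Shape 2** — `<path>` quadratic bezier, stroke `#008000` → engrave (S216, F3682). Control points (SVG): P0=(21.6559,139.7056), P1=(6.1579,167.9993), P2=(20.7132,225.3383); sampled at t=k/5. Machine vertices: (21.6559,134.9696) → (16.6588,122.4903) → (14.0660,107.6874) → (13.8775,90.5609) → (16.0932,71.1107) → (20.7132,49.3369). Open path.

**Shape 3** — `<path>` quadratic bezier, stroke `#008000` → engrave (S216, F3682). Control points (SVG): P0=(22.8044,152.0788), P1=(39.8024,160.8551), P2=(32.3939,205.1111); sampled at t=k/5. Machine vertices: (22.8044,122.5964) → (28.6273,117.6667) → (32.4978,109.8986) → (34.4157,99.2921) → (34.3810,85.8473) → (32.3939,69.5641). Open path.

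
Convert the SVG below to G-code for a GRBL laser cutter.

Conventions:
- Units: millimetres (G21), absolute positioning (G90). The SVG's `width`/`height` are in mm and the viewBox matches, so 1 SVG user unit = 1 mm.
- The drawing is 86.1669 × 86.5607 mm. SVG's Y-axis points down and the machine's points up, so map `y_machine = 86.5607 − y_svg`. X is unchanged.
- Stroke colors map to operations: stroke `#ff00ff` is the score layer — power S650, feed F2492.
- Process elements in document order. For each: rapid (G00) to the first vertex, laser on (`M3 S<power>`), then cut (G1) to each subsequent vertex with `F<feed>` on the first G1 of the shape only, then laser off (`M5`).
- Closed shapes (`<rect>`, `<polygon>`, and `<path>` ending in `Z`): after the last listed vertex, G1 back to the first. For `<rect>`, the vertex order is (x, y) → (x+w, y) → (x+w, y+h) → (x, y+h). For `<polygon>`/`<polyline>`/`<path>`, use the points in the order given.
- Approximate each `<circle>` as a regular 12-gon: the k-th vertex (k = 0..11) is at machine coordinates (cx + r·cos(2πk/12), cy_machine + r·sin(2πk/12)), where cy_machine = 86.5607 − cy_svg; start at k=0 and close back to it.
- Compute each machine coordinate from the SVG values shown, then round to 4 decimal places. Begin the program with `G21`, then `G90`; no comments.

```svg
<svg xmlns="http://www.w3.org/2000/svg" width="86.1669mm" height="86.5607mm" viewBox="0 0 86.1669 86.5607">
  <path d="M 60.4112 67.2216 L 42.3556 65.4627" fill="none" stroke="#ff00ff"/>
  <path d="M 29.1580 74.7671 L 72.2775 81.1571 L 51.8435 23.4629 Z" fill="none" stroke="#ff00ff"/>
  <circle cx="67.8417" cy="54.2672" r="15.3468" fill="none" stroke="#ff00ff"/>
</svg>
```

1 u = 1 mm; y_m = 86.5607 − y.

[1] `<path>` line segment, #ff00ff→score S650 F2492: (60.4112,19.3391) → (42.3556,21.0980)

[2] `<path>` closed polygon, #ff00ff→score S650 F2492: (29.1580,11.7936) → (72.2775,5.4036) → (51.8435,63.0978) → (29.1580,11.7936) (closed)

[3] `<circle>` circle, #ff00ff→score S650 F2492: (83.1885,32.2935) → (81.1324,39.9669) → (75.5151,45.5842) → (67.8417,47.6403) → (60.1683,45.5842) → (54.5510,39.9669) → (52.4949,32.2935) → (54.5510,24.6201) → (60.1683,19.0028) → (67.8417,16.9467) → (75.5151,19.0028) → (81.1324,24.6201) → (83.1885,32.2935) (closed)

G21
G90
G00 X60.4112 Y19.3391
M3 S650
G1 X42.3556 Y21.0980 F2492
M5
G00 X29.1580 Y11.7936
M3 S650
G1 X72.2775 Y5.4036 F2492
G1 X51.8435 Y63.0978
G1 X29.1580 Y11.7936
M5
G00 X83.1885 Y32.2935
M3 S650
G1 X81.1324 Y39.9669 F2492
G1 X75.5151 Y45.5842
G1 X67.8417 Y47.6403
G1 X60.1683 Y45.5842
G1 X54.5510 Y39.9669
G1 X52.4949 Y32.2935
G1 X54.5510 Y24.6201
G1 X60.1683 Y19.0028
G1 X67.8417 Y16.9467
G1 X75.5151 Y19.0028
G1 X81.1324 Y24.6201
G1 X83.1885 Y32.2935
M5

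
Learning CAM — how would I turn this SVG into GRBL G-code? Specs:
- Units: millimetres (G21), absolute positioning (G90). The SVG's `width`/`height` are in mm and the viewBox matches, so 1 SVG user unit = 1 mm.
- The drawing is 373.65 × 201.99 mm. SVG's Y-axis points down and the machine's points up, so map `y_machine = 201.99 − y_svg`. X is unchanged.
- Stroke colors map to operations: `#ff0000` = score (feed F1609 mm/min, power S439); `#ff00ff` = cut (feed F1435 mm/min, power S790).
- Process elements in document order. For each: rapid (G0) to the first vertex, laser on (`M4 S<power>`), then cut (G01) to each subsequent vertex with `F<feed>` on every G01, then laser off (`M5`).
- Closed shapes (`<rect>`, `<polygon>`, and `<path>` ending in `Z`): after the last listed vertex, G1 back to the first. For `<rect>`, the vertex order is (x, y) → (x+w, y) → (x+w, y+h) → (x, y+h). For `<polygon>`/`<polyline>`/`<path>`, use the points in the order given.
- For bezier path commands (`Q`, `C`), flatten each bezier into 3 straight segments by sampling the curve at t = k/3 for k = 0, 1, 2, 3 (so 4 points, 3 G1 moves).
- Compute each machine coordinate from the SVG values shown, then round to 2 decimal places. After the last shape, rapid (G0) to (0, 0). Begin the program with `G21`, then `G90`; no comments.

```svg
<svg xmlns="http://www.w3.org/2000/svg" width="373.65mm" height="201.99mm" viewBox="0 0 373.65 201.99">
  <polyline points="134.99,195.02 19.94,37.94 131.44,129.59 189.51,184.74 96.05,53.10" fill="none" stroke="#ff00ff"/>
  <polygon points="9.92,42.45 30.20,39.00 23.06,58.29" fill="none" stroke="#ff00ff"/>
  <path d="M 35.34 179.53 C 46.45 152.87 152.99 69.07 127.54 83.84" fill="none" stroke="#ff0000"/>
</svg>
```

G21
G90
G0 X134.99 Y6.97
M4 S790
G01 X19.94 Y164.05 F1435
G01 X131.44 Y72.40 F1435
G01 X189.51 Y17.25 F1435
G01 X96.05 Y148.89 F1435
M5
G0 X9.92 Y159.54
M4 S790
G01 X30.20 Y162.99 F1435
G01 X23.06 Y143.70 F1435
G01 X9.92 Y159.54 F1435
M5
G0 X35.34 Y22.46
M4 S439
G01 X69.84 Y62.40 F1609
G01 X117.42 Y105.83 F1609
G01 X127.54 Y118.15 F1609
M5
G0 X0.00 Y0.00

Since the viewBox matches the mm dimensions, user units are millimetres directly. The only transform is the Y-flip y_m = 201.99 − y_svg.

Shape 1 is a open polyline drawn with `<polyline>`. Its stroke #ff00ff means cut at S790, F1435. After flipping Y the toolpath is (134.99,6.97) → (19.94,164.05) → (131.44,72.40) → (189.51,17.25) → (96.05,148.89).

Shape 2 is a regular polygon drawn with `<polygon>`. Its stroke #ff00ff means cut at S790, F1435. After flipping Y the toolpath is (9.92,159.54) → (30.20,162.99) → (23.06,143.70) → (9.92,159.54), returning to the start.

Shape 3 is a cubic bezier drawn with `<path>`. Its stroke #ff0000 means score at S439, F1609. After flipping Y the toolpath is (35.34,22.46) → (69.84,62.40) → (117.42,105.83) → (127.54,118.15).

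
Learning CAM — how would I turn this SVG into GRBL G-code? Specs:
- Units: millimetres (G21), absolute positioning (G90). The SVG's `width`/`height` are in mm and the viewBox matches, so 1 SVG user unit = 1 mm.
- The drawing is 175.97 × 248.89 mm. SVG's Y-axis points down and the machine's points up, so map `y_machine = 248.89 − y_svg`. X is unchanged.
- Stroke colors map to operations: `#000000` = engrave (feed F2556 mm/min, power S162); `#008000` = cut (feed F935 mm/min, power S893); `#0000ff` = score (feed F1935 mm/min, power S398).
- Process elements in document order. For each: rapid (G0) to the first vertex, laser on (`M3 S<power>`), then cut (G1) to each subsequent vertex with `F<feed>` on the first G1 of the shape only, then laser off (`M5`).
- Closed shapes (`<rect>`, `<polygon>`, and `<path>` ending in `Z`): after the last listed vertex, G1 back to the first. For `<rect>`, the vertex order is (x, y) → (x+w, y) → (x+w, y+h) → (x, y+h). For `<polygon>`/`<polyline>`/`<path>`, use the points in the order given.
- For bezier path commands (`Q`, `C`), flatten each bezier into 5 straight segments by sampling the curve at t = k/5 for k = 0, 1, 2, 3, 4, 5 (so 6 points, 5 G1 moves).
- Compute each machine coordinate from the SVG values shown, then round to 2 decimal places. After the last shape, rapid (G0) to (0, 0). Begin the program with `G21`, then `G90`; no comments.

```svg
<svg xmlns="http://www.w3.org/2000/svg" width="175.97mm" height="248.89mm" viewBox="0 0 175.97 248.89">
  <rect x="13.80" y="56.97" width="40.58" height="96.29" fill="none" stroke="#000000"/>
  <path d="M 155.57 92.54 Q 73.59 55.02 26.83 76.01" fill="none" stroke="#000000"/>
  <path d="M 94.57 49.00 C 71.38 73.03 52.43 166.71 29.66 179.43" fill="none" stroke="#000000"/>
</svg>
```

G21
G90
G0 X13.80 Y191.92
M3 S162
G1 X54.38 Y191.92 F2556
G1 X54.38 Y95.63
G1 X13.80 Y95.63
G1 X13.80 Y191.92
M5
G0 X155.57 Y156.35
M3 S162
G1 X124.19 Y169.02 F2556
G1 X95.62 Y177.00
G1 X69.87 Y180.31
G1 X46.94 Y178.94
G1 X26.83 Y172.88
M5
G0 X94.57 Y199.89
M3 S162
G1 X81.10 Y178.32 F2556
G1 X68.26 Y147.26
G1 X55.67 Y113.95
G1 X42.93 Y85.60
G1 X29.66 Y69.46
M5
G0 X0.00 Y0.00

1 u = 1 mm; y_m = 248.89 − y.

[1] `<rect>` rectangle, #000000→engrave S162 F2556: (13.80,191.92) → (54.38,191.92) → (54.38,95.63) → (13.80,95.63) → (13.80,191.92) (closed)

[2] `<path>` quadratic bezier, #000000→engrave S162 F2556: (155.57,156.35) → (124.19,169.02) → (95.62,177.00) → (69.87,180.31) → (46.94,178.94) → (26.83,172.88)

[3] `<path>` cubic bezier, #000000→engrave S162 F2556: (94.57,199.89) → (81.10,178.32) → (68.26,147.26) → (55.67,113.95) → (42.93,85.60) → (29.66,69.46)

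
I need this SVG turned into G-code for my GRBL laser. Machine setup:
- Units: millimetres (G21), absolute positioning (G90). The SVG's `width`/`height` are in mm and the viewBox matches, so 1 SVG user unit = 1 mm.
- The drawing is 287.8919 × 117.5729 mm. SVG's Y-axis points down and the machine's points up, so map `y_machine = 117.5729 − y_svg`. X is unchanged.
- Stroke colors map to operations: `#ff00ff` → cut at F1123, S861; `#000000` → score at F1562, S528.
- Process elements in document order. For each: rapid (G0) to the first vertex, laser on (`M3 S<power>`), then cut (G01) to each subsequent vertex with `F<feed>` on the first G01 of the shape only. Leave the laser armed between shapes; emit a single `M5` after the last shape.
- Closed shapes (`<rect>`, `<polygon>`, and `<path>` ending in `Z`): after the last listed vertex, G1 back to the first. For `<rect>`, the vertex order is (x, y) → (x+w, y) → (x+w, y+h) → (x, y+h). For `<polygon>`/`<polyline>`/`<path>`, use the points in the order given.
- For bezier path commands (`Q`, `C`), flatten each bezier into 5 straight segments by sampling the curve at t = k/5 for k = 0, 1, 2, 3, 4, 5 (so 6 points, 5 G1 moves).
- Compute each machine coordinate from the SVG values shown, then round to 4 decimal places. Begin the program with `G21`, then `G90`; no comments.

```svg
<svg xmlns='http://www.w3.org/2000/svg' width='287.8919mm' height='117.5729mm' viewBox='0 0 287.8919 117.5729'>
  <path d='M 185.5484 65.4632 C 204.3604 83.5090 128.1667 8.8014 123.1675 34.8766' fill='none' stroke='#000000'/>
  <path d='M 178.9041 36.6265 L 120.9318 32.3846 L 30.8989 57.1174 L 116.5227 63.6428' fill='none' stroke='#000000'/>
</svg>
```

Since the viewBox matches the mm dimensions, user units are millimetres directly. The only transform is the Y-flip y_m = 117.5729 − y_svg.

Shape 1 is a cubic bezier drawn with `<path>`. Its stroke #000000 means score at S528, F1562. After flipping Y the toolpath is (185.5484,52.1097) → (186.7645,50.8643) → (173.1569,62.5901) → (152.7031,77.9971) → (133.3808,87.7958) → (123.1675,82.6963).

Shape 2 is a open polyline drawn with `<path>`. Its stroke #000000 means score at S528, F1562. After flipping Y the toolpath is (178.9041,80.9464) → (120.9318,85.1883) → (30.8989,60.4555) → (116.5227,53.9301).

G21
G90
G0 X185.5484 Y52.1097
M3 S528
G01 X186.7645 Y50.8643 F1562
G01 X173.1569 Y62.5901
G01 X152.7031 Y77.9971
G01 X133.3808 Y87.7958
G01 X123.1675 Y82.6963
G0 X178.9041 Y80.9464
M3 S528
G01 X120.9318 Y85.1883 F1562
G01 X30.8989 Y60.4555
G01 X116.5227 Y53.9301
M5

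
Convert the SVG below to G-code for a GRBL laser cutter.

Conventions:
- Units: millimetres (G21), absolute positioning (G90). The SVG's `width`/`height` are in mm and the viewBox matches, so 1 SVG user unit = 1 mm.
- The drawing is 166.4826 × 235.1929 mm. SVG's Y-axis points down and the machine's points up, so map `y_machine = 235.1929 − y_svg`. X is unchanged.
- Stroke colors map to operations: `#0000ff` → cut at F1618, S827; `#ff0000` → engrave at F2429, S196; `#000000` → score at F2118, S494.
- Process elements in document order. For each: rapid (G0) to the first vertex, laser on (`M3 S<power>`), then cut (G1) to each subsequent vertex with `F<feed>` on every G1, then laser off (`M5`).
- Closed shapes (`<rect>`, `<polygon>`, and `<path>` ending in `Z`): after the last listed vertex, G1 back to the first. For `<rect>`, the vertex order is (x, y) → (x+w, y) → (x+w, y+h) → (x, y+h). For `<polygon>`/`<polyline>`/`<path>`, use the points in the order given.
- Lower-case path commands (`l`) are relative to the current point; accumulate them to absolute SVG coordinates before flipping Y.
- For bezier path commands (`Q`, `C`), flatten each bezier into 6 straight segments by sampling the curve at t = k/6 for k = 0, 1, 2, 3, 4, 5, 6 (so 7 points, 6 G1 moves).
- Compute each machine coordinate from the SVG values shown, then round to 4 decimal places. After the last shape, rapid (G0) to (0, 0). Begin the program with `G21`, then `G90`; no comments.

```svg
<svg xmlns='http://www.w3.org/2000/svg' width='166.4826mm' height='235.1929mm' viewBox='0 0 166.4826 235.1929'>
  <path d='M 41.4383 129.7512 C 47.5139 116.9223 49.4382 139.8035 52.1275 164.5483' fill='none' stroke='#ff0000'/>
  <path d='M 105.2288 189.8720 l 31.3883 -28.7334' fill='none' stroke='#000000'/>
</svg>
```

Since the viewBox matches the mm dimensions, user units are millimetres directly. The only transform is the Y-flip y_m = 235.1929 − y_svg.

Shape 1 is a cubic bezier drawn with `<path>`. Its stroke #ff0000 means engrave at S196, F2429. After flipping Y the toolpath is (41.4383,105.4417) → (44.1529,109.0370) → (46.3122,107.6208) → (48.0528,102.1333) → (49.5111,93.5146) → (50.8238,82.7050) → (52.1275,70.6446).

Shape 2 is a line segment drawn with `<path>`. Its stroke #000000 means score at S494, F2118. After flipping Y the toolpath is (105.2288,45.3209) → (136.6171,74.0543).

G21
G90
G0 X41.4383 Y105.4417
M3 S196
G1 X44.1529 Y109.0370 F2429
G1 X46.3122 Y107.6208 F2429
G1 X48.0528 Y102.1333 F2429
G1 X49.5111 Y93.5146 F2429
G1 X50.8238 Y82.7050 F2429
G1 X52.1275 Y70.6446 F2429
M5
G0 X105.2288 Y45.3209
M3 S494
G1 X136.6171 Y74.0543 F2118
M5
G0 X0.0000 Y0.0000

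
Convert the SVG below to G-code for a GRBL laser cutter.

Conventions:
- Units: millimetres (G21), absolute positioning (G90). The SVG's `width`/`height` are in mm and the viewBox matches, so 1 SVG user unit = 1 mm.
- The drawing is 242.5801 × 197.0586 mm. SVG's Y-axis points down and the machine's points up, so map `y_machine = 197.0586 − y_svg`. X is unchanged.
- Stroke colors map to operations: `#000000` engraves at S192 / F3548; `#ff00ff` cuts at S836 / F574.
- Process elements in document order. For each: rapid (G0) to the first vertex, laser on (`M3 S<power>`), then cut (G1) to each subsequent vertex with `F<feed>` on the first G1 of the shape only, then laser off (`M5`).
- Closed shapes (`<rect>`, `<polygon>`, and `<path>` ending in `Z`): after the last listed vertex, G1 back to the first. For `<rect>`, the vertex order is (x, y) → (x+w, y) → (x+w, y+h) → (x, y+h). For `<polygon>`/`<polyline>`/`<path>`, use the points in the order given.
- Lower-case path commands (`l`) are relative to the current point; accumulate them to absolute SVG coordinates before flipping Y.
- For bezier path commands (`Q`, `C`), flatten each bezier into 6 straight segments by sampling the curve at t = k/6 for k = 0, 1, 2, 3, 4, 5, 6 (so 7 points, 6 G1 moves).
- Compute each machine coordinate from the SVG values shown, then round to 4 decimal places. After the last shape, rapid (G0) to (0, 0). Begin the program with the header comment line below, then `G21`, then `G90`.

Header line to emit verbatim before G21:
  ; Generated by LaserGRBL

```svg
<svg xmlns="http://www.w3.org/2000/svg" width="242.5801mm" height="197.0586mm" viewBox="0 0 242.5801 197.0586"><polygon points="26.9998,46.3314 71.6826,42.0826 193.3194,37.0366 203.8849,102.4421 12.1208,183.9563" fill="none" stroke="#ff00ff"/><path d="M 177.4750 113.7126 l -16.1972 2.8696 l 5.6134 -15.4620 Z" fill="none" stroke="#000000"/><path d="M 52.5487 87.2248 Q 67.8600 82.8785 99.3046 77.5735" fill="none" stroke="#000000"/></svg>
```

; Generated by LaserGRBL
G21
G90
G0 X26.9998 Y150.7272
M3 S836
G1 X71.6826 Y154.9760 F574
G1 X193.3194 Y160.0220
G1 X203.8849 Y94.6165
G1 X12.1208 Y13.1023
G1 X26.9998 Y150.7272
M5
G0 X177.4750 Y83.3460
M3 S192
G1 X161.2778 Y80.4764 F3548
G1 X166.8912 Y95.9384
G1 X177.4750 Y83.3460
M5
G0 X52.5487 Y109.8338
M3 S192
G1 X58.1006 Y111.3092 F3548
G1 X64.5488 Y112.8379
G1 X71.8933 Y114.4198
G1 X80.1341 Y116.0550
G1 X89.2712 Y117.7434
G1 X99.3046 Y119.4851
M5
G0 X0.0000 Y0.0000

1 u = 1 mm; y_m = 197.0586 − y.

[1] `<polygon>` closed polygon, #ff00ff→cut S836 F574: (26.9998,150.7272) → (71.6826,154.9760) → (193.3194,160.0220) → (203.8849,94.6165) → (12.1208,13.1023) → (26.9998,150.7272) (closed)

[2] `<path>` regular polygon, #000000→engrave S192 F3548: (177.4750,83.3460) → (161.2778,80.4764) → (166.8912,95.9384) → (177.4750,83.3460) (closed)

[3] `<path>` quadratic bezier, #000000→engrave S192 F3548: (52.5487,109.8338) → (58.1006,111.3092) → (64.5488,112.8379) → (71.8933,114.4198) → (80.1341,116.0550) → (89.2712,117.7434) → (99.3046,119.4851)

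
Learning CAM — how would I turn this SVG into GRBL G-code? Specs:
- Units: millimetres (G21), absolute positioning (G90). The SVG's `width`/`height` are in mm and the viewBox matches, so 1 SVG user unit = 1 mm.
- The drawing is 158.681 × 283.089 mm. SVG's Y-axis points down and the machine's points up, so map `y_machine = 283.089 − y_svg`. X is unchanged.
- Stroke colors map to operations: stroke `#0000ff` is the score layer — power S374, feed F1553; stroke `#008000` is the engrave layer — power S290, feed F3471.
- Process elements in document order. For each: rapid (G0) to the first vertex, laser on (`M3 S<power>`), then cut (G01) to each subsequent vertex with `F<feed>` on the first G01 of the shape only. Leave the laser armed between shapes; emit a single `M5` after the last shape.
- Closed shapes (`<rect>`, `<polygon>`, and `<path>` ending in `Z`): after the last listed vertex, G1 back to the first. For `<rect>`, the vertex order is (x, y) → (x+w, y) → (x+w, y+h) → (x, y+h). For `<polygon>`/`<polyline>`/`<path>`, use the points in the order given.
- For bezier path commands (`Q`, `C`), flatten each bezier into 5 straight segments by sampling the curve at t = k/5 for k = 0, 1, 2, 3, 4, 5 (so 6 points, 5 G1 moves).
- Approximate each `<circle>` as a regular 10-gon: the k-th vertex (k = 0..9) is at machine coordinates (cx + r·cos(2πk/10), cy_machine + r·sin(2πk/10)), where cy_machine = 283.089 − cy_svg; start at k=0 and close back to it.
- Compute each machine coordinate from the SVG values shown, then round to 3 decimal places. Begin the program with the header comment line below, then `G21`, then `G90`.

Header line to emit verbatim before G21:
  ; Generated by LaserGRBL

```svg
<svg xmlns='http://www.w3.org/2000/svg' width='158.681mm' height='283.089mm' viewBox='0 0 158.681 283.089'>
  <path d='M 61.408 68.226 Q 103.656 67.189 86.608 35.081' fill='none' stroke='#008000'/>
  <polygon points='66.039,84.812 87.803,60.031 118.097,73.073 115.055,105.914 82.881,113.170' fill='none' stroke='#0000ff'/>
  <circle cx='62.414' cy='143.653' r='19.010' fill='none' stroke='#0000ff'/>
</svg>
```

viewBox `0 0 158.681 283.089` with mm width/height → 1 unit = 1 mm. Flip: y_m = 283.089 − y_svg.

**Shape 1** — `<path>` quadratic bezier, stroke `#008000` → engrave (S290, F3471). Control points (SVG): P0=(61.408,68.226), P1=(103.656,67.189), P2=(86.608,35.081); sampled at t=k/5. Machine vertices: (61.408,214.863) → (75.935,216.521) → (85.719,220.664) → (90.759,227.293) → (91.055,236.408) → (86.608,248.008). Open path.

**Shape 2** — `<polygon>` regular polygon, stroke `#0000ff` → score (S374, F1553). Machine vertices: (66.039,198.277) → (87.803,223.058) → (118.097,210.016) → (115.055,177.175) → (82.881,169.919) → (66.039,198.277). Closed: final G1 returns to the first vertex.

**Shape 3** — `<circle>` circle, stroke `#0000ff` → score (S374, F1553). Machine vertices: (81.424,139.436) → (77.793,150.610) → (68.288,157.516) → (56.540,157.516) → (47.035,150.610) → (43.404,139.436) → (47.035,128.262) → (56.540,121.356) → (68.288,121.356) → (77.793,128.262) → (81.424,139.436). Closed: final G1 returns to the first vertex.

; Generated by LaserGRBL
G21
G90
G0 X61.408 Y214.863
M3 S290
G01 X75.935 Y216.521 F3471
G01 X85.719 Y220.664
G01 X90.759 Y227.293
G01 X91.055 Y236.408
G01 X86.608 Y248.008
G0 X66.039 Y198.277
M3 S374
G01 X87.803 Y223.058 F1553
G01 X118.097 Y210.016
G01 X115.055 Y177.175
G01 X82.881 Y169.919
G01 X66.039 Y198.277
G0 X81.424 Y139.436
M3 S374
G01 X77.793 Y150.610 F1553
G01 X68.288 Y157.516
G01 X56.540 Y157.516
G01 X47.035 Y150.610
G01 X43.404 Y139.436
G01 X47.035 Y128.262
G01 X56.540 Y121.356
G01 X68.288 Y121.356
G01 X77.793 Y128.262
G01 X81.424 Y139.436
M5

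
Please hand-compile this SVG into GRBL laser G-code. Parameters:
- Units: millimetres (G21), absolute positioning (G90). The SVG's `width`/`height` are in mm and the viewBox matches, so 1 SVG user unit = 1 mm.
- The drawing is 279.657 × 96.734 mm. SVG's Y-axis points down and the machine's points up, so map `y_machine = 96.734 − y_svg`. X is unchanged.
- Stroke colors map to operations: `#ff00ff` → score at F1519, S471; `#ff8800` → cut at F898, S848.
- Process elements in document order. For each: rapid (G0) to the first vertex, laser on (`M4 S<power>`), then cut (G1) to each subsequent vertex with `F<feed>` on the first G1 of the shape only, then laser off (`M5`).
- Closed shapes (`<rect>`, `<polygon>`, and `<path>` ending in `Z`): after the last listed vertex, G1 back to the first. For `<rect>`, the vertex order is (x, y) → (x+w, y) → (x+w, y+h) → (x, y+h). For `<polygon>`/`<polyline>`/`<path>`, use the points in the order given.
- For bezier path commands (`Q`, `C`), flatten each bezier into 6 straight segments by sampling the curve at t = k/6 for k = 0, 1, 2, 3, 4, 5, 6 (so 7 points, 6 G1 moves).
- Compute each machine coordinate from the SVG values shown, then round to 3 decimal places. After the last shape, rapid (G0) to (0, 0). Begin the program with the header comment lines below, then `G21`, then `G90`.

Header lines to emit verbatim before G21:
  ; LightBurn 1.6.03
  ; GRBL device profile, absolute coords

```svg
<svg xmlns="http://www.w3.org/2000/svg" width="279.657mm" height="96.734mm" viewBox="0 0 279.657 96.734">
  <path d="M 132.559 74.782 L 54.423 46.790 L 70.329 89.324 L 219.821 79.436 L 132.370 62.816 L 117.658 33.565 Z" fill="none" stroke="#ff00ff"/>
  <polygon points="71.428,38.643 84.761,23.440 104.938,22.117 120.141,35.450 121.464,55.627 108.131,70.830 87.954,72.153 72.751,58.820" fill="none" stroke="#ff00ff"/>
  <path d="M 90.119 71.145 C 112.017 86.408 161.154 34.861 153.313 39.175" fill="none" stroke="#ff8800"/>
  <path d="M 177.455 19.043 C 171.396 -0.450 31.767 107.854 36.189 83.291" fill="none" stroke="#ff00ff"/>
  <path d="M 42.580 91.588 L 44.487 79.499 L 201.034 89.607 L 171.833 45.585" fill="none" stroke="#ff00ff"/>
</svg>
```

; LightBurn 1.6.03
; GRBL device profile, absolute coords
G21
G90
G0 X132.559 Y21.952
M4 S471
G1 X54.423 Y49.944 F1519
G1 X70.329 Y7.410
G1 X219.821 Y17.298
G1 X132.370 Y33.918
G1 X117.658 Y63.169
G1 X132.559 Y21.952
M5
G0 X71.428 Y58.091
M4 S471
G1 X84.761 Y73.294 F1519
G1 X104.938 Y74.617
G1 X120.141 Y61.284
G1 X121.464 Y41.107
G1 X108.131 Y25.904
G1 X87.954 Y24.581
G1 X72.751 Y37.914
G1 X71.428 Y58.091
M5
G0 X90.119 Y25.589
M4 S848
G1 X102.948 Y22.957 F898
G1 X117.978 Y28.053
G1 X132.868 Y37.468
G1 X145.280 Y47.796
G1 X152.875 Y55.629
G1 X153.313 Y57.559
M5
G0 X177.455 Y77.691
M4 S471
G1 X164.580 Y77.995 F1519
G1 X137.155 Y64.239
G1 X102.892 Y43.666
G1 X69.502 Y23.515
G1 X44.697 Y11.027
G1 X36.189 Y13.443
M5
G0 X42.580 Y5.146
M4 S471
G1 X44.487 Y17.235 F1519
G1 X201.034 Y7.127
G1 X171.833 Y51.149
M5
G0 X0.000 Y0.000

1 u = 1 mm; y_m = 96.734 − y.

[1] `<path>` closed polygon, #ff00ff→score S471 F1519: (132.559,21.952) → (54.423,49.944) → (70.329,7.410) → (219.821,17.298) → (132.370,33.918) → (117.658,63.169) → (132.559,21.952) (closed)

[2] `<polygon>` regular polygon, #ff00ff→score S471 F1519: (71.428,58.091) → (84.761,73.294) → (104.938,74.617) → (120.141,61.284) → (121.464,41.107) → (108.131,25.904) → (87.954,24.581) → (72.751,37.914) → (71.428,58.091) (closed)

[3] `<path>` cubic bezier, #ff8800→cut S848 F898: (90.119,25.589) → (102.948,22.957) → (117.978,28.053) → (132.868,37.468) → (145.280,47.796) → (152.875,55.629) → (153.313,57.559)

[4] `<path>` cubic bezier, #ff00ff→score S471 F1519: (177.455,77.691) → (164.580,77.995) → (137.155,64.239) → (102.892,43.666) → (69.502,23.515) → (44.697,11.027) → (36.189,13.443)

[5] `<path>` open polyline, #ff00ff→score S471 F1519: (42.580,5.146) → (44.487,17.235) → (201.034,7.127) → (171.833,51.149)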